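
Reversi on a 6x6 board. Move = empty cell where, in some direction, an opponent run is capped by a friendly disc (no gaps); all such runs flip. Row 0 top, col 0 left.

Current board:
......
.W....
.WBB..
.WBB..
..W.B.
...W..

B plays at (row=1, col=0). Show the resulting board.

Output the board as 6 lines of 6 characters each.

Answer: ......
BW....
.BBB..
.WBB..
..W.B.
...W..

Derivation:
Place B at (1,0); scan 8 dirs for brackets.
Dir NW: edge -> no flip
Dir N: first cell '.' (not opp) -> no flip
Dir NE: first cell '.' (not opp) -> no flip
Dir W: edge -> no flip
Dir E: opp run (1,1), next='.' -> no flip
Dir SW: edge -> no flip
Dir S: first cell '.' (not opp) -> no flip
Dir SE: opp run (2,1) capped by B -> flip
All flips: (2,1)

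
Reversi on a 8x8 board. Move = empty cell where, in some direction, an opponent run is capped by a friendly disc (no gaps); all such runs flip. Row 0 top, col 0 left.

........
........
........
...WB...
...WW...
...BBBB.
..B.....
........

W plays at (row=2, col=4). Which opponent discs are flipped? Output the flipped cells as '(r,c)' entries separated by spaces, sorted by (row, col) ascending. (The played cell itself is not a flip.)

Dir NW: first cell '.' (not opp) -> no flip
Dir N: first cell '.' (not opp) -> no flip
Dir NE: first cell '.' (not opp) -> no flip
Dir W: first cell '.' (not opp) -> no flip
Dir E: first cell '.' (not opp) -> no flip
Dir SW: first cell 'W' (not opp) -> no flip
Dir S: opp run (3,4) capped by W -> flip
Dir SE: first cell '.' (not opp) -> no flip

Answer: (3,4)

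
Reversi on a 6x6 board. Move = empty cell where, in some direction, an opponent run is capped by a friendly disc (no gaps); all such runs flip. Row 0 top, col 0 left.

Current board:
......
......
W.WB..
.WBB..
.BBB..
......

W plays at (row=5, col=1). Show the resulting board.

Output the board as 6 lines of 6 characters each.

Place W at (5,1); scan 8 dirs for brackets.
Dir NW: first cell '.' (not opp) -> no flip
Dir N: opp run (4,1) capped by W -> flip
Dir NE: opp run (4,2) (3,3), next='.' -> no flip
Dir W: first cell '.' (not opp) -> no flip
Dir E: first cell '.' (not opp) -> no flip
Dir SW: edge -> no flip
Dir S: edge -> no flip
Dir SE: edge -> no flip
All flips: (4,1)

Answer: ......
......
W.WB..
.WBB..
.WBB..
.W....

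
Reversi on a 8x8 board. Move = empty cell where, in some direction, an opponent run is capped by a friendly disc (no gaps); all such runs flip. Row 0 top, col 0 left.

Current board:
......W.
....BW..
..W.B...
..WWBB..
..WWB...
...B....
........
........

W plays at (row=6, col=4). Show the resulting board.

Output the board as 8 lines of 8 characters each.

Place W at (6,4); scan 8 dirs for brackets.
Dir NW: opp run (5,3) capped by W -> flip
Dir N: first cell '.' (not opp) -> no flip
Dir NE: first cell '.' (not opp) -> no flip
Dir W: first cell '.' (not opp) -> no flip
Dir E: first cell '.' (not opp) -> no flip
Dir SW: first cell '.' (not opp) -> no flip
Dir S: first cell '.' (not opp) -> no flip
Dir SE: first cell '.' (not opp) -> no flip
All flips: (5,3)

Answer: ......W.
....BW..
..W.B...
..WWBB..
..WWB...
...W....
....W...
........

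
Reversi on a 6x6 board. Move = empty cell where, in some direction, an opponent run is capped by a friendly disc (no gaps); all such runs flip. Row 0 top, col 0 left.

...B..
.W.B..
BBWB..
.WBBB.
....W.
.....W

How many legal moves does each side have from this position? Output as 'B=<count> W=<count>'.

Answer: B=9 W=4

Derivation:
-- B to move --
(0,0): flips 2 -> legal
(0,1): flips 1 -> legal
(0,2): flips 1 -> legal
(1,0): no bracket -> illegal
(1,2): flips 1 -> legal
(3,0): flips 1 -> legal
(3,5): no bracket -> illegal
(4,0): flips 2 -> legal
(4,1): flips 1 -> legal
(4,2): flips 1 -> legal
(4,3): no bracket -> illegal
(4,5): no bracket -> illegal
(5,3): no bracket -> illegal
(5,4): flips 1 -> legal
B mobility = 9
-- W to move --
(0,2): no bracket -> illegal
(0,4): flips 1 -> legal
(1,0): no bracket -> illegal
(1,2): no bracket -> illegal
(1,4): no bracket -> illegal
(2,4): flips 2 -> legal
(2,5): no bracket -> illegal
(3,0): no bracket -> illegal
(3,5): flips 3 -> legal
(4,1): no bracket -> illegal
(4,2): flips 1 -> legal
(4,3): no bracket -> illegal
(4,5): no bracket -> illegal
W mobility = 4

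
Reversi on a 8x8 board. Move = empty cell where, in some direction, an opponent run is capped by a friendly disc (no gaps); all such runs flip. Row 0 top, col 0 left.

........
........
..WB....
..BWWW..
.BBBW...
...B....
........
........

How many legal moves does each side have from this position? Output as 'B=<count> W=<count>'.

Answer: B=7 W=9

Derivation:
-- B to move --
(1,1): no bracket -> illegal
(1,2): flips 1 -> legal
(1,3): no bracket -> illegal
(2,1): flips 1 -> legal
(2,4): flips 1 -> legal
(2,5): flips 1 -> legal
(2,6): flips 2 -> legal
(3,1): no bracket -> illegal
(3,6): flips 3 -> legal
(4,5): flips 2 -> legal
(4,6): no bracket -> illegal
(5,4): no bracket -> illegal
(5,5): no bracket -> illegal
B mobility = 7
-- W to move --
(1,2): flips 1 -> legal
(1,3): flips 1 -> legal
(1,4): no bracket -> illegal
(2,1): no bracket -> illegal
(2,4): flips 1 -> legal
(3,0): no bracket -> illegal
(3,1): flips 1 -> legal
(4,0): flips 3 -> legal
(5,0): no bracket -> illegal
(5,1): flips 1 -> legal
(5,2): flips 3 -> legal
(5,4): no bracket -> illegal
(6,2): flips 1 -> legal
(6,3): flips 2 -> legal
(6,4): no bracket -> illegal
W mobility = 9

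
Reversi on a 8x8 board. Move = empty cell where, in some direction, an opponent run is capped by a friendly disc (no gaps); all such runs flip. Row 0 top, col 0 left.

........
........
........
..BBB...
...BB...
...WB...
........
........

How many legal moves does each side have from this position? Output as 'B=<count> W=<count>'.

-- B to move --
(4,2): no bracket -> illegal
(5,2): flips 1 -> legal
(6,2): flips 1 -> legal
(6,3): flips 1 -> legal
(6,4): no bracket -> illegal
B mobility = 3
-- W to move --
(2,1): no bracket -> illegal
(2,2): no bracket -> illegal
(2,3): flips 2 -> legal
(2,4): no bracket -> illegal
(2,5): no bracket -> illegal
(3,1): no bracket -> illegal
(3,5): flips 1 -> legal
(4,1): no bracket -> illegal
(4,2): no bracket -> illegal
(4,5): no bracket -> illegal
(5,2): no bracket -> illegal
(5,5): flips 1 -> legal
(6,3): no bracket -> illegal
(6,4): no bracket -> illegal
(6,5): no bracket -> illegal
W mobility = 3

Answer: B=3 W=3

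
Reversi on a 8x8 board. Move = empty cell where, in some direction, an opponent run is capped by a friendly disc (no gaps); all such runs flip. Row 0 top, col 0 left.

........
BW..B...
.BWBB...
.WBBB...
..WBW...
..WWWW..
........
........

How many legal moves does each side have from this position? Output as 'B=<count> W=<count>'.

-- B to move --
(0,0): flips 2 -> legal
(0,1): flips 1 -> legal
(0,2): no bracket -> illegal
(1,2): flips 2 -> legal
(1,3): no bracket -> illegal
(2,0): no bracket -> illegal
(3,0): flips 1 -> legal
(3,5): no bracket -> illegal
(4,0): no bracket -> illegal
(4,1): flips 2 -> legal
(4,5): flips 1 -> legal
(4,6): no bracket -> illegal
(5,1): flips 1 -> legal
(5,6): no bracket -> illegal
(6,1): flips 1 -> legal
(6,2): flips 2 -> legal
(6,3): flips 1 -> legal
(6,4): flips 2 -> legal
(6,5): flips 1 -> legal
(6,6): flips 2 -> legal
B mobility = 13
-- W to move --
(0,0): no bracket -> illegal
(0,1): no bracket -> illegal
(0,3): no bracket -> illegal
(0,4): flips 3 -> legal
(0,5): no bracket -> illegal
(1,2): no bracket -> illegal
(1,3): flips 3 -> legal
(1,5): flips 2 -> legal
(2,0): flips 1 -> legal
(2,5): flips 4 -> legal
(3,0): no bracket -> illegal
(3,5): flips 3 -> legal
(4,1): no bracket -> illegal
(4,5): no bracket -> illegal
W mobility = 6

Answer: B=13 W=6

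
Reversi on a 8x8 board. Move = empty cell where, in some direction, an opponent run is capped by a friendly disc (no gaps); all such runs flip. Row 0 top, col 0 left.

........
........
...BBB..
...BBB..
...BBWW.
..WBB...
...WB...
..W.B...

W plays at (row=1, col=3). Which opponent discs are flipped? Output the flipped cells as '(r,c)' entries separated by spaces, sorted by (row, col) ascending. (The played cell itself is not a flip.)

Dir NW: first cell '.' (not opp) -> no flip
Dir N: first cell '.' (not opp) -> no flip
Dir NE: first cell '.' (not opp) -> no flip
Dir W: first cell '.' (not opp) -> no flip
Dir E: first cell '.' (not opp) -> no flip
Dir SW: first cell '.' (not opp) -> no flip
Dir S: opp run (2,3) (3,3) (4,3) (5,3) capped by W -> flip
Dir SE: opp run (2,4) (3,5) capped by W -> flip

Answer: (2,3) (2,4) (3,3) (3,5) (4,3) (5,3)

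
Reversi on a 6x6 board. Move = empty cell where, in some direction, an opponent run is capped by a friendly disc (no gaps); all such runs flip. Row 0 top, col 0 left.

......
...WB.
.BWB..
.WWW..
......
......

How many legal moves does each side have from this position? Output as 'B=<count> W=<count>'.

Answer: B=4 W=6

Derivation:
-- B to move --
(0,2): no bracket -> illegal
(0,3): flips 1 -> legal
(0,4): no bracket -> illegal
(1,1): no bracket -> illegal
(1,2): flips 1 -> legal
(2,0): no bracket -> illegal
(2,4): no bracket -> illegal
(3,0): no bracket -> illegal
(3,4): no bracket -> illegal
(4,0): no bracket -> illegal
(4,1): flips 2 -> legal
(4,2): no bracket -> illegal
(4,3): flips 2 -> legal
(4,4): no bracket -> illegal
B mobility = 4
-- W to move --
(0,3): no bracket -> illegal
(0,4): no bracket -> illegal
(0,5): flips 2 -> legal
(1,0): flips 1 -> legal
(1,1): flips 1 -> legal
(1,2): no bracket -> illegal
(1,5): flips 1 -> legal
(2,0): flips 1 -> legal
(2,4): flips 1 -> legal
(2,5): no bracket -> illegal
(3,0): no bracket -> illegal
(3,4): no bracket -> illegal
W mobility = 6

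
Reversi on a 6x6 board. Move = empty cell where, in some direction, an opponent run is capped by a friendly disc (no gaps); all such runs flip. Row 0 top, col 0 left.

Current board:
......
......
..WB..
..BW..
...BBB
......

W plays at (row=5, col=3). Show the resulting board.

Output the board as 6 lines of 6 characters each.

Answer: ......
......
..WB..
..BW..
...WBB
...W..

Derivation:
Place W at (5,3); scan 8 dirs for brackets.
Dir NW: first cell '.' (not opp) -> no flip
Dir N: opp run (4,3) capped by W -> flip
Dir NE: opp run (4,4), next='.' -> no flip
Dir W: first cell '.' (not opp) -> no flip
Dir E: first cell '.' (not opp) -> no flip
Dir SW: edge -> no flip
Dir S: edge -> no flip
Dir SE: edge -> no flip
All flips: (4,3)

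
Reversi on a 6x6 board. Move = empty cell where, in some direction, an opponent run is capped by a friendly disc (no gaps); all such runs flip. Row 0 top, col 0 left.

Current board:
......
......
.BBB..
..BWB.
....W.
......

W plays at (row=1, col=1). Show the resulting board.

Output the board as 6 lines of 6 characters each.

Answer: ......
.W....
.BWB..
..BWB.
....W.
......

Derivation:
Place W at (1,1); scan 8 dirs for brackets.
Dir NW: first cell '.' (not opp) -> no flip
Dir N: first cell '.' (not opp) -> no flip
Dir NE: first cell '.' (not opp) -> no flip
Dir W: first cell '.' (not opp) -> no flip
Dir E: first cell '.' (not opp) -> no flip
Dir SW: first cell '.' (not opp) -> no flip
Dir S: opp run (2,1), next='.' -> no flip
Dir SE: opp run (2,2) capped by W -> flip
All flips: (2,2)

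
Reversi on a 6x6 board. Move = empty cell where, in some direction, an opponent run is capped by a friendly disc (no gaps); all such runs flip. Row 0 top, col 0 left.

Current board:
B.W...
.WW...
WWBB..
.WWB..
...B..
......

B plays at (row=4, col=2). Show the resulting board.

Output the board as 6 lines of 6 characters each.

Answer: B.W...
.WW...
WWBB..
.WBB..
..BB..
......

Derivation:
Place B at (4,2); scan 8 dirs for brackets.
Dir NW: opp run (3,1) (2,0), next=edge -> no flip
Dir N: opp run (3,2) capped by B -> flip
Dir NE: first cell 'B' (not opp) -> no flip
Dir W: first cell '.' (not opp) -> no flip
Dir E: first cell 'B' (not opp) -> no flip
Dir SW: first cell '.' (not opp) -> no flip
Dir S: first cell '.' (not opp) -> no flip
Dir SE: first cell '.' (not opp) -> no flip
All flips: (3,2)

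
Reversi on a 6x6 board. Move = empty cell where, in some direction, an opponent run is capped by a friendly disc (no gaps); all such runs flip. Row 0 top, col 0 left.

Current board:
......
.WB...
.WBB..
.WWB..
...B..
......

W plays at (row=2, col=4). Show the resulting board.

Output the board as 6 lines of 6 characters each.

Answer: ......
.WB...
.WWWW.
.WWB..
...B..
......

Derivation:
Place W at (2,4); scan 8 dirs for brackets.
Dir NW: first cell '.' (not opp) -> no flip
Dir N: first cell '.' (not opp) -> no flip
Dir NE: first cell '.' (not opp) -> no flip
Dir W: opp run (2,3) (2,2) capped by W -> flip
Dir E: first cell '.' (not opp) -> no flip
Dir SW: opp run (3,3), next='.' -> no flip
Dir S: first cell '.' (not opp) -> no flip
Dir SE: first cell '.' (not opp) -> no flip
All flips: (2,2) (2,3)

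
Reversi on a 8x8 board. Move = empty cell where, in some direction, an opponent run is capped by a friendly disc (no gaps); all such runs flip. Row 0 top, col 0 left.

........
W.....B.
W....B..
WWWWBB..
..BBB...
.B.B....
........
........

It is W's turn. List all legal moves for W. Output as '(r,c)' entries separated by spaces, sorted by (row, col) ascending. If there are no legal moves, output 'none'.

Answer: (3,6) (5,2) (5,4) (5,5) (6,0) (6,3) (6,4)

Derivation:
(0,5): no bracket -> illegal
(0,6): no bracket -> illegal
(0,7): no bracket -> illegal
(1,4): no bracket -> illegal
(1,5): no bracket -> illegal
(1,7): no bracket -> illegal
(2,3): no bracket -> illegal
(2,4): no bracket -> illegal
(2,6): no bracket -> illegal
(2,7): no bracket -> illegal
(3,6): flips 2 -> legal
(4,0): no bracket -> illegal
(4,1): no bracket -> illegal
(4,5): no bracket -> illegal
(4,6): no bracket -> illegal
(5,0): no bracket -> illegal
(5,2): flips 1 -> legal
(5,4): flips 1 -> legal
(5,5): flips 1 -> legal
(6,0): flips 2 -> legal
(6,1): no bracket -> illegal
(6,2): no bracket -> illegal
(6,3): flips 2 -> legal
(6,4): flips 2 -> legal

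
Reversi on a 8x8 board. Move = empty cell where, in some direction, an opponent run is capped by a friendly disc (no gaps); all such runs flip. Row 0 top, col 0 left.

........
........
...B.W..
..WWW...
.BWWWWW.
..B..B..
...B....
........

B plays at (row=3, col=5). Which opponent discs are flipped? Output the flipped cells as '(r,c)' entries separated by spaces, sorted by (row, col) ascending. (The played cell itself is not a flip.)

Dir NW: first cell '.' (not opp) -> no flip
Dir N: opp run (2,5), next='.' -> no flip
Dir NE: first cell '.' (not opp) -> no flip
Dir W: opp run (3,4) (3,3) (3,2), next='.' -> no flip
Dir E: first cell '.' (not opp) -> no flip
Dir SW: opp run (4,4), next='.' -> no flip
Dir S: opp run (4,5) capped by B -> flip
Dir SE: opp run (4,6), next='.' -> no flip

Answer: (4,5)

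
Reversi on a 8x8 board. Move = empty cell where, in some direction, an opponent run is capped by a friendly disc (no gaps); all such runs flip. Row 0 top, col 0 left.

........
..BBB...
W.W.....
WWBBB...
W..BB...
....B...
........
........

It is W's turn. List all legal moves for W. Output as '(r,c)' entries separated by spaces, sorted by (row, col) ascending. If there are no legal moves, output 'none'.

Answer: (0,2) (0,4) (3,5) (4,2) (5,5)

Derivation:
(0,1): no bracket -> illegal
(0,2): flips 1 -> legal
(0,3): no bracket -> illegal
(0,4): flips 1 -> legal
(0,5): no bracket -> illegal
(1,1): no bracket -> illegal
(1,5): no bracket -> illegal
(2,1): no bracket -> illegal
(2,3): no bracket -> illegal
(2,4): no bracket -> illegal
(2,5): no bracket -> illegal
(3,5): flips 3 -> legal
(4,1): no bracket -> illegal
(4,2): flips 1 -> legal
(4,5): no bracket -> illegal
(5,2): no bracket -> illegal
(5,3): no bracket -> illegal
(5,5): flips 2 -> legal
(6,3): no bracket -> illegal
(6,4): no bracket -> illegal
(6,5): no bracket -> illegal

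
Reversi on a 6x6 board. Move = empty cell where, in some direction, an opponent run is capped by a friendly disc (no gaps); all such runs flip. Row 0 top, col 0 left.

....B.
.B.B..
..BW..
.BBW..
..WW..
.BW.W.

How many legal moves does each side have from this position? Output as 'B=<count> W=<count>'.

Answer: B=5 W=8

Derivation:
-- B to move --
(1,2): no bracket -> illegal
(1,4): flips 1 -> legal
(2,4): flips 3 -> legal
(3,4): flips 1 -> legal
(4,1): no bracket -> illegal
(4,4): flips 1 -> legal
(4,5): no bracket -> illegal
(5,3): flips 5 -> legal
(5,5): no bracket -> illegal
B mobility = 5
-- W to move --
(0,0): flips 2 -> legal
(0,1): no bracket -> illegal
(0,2): no bracket -> illegal
(0,3): flips 1 -> legal
(0,5): no bracket -> illegal
(1,0): no bracket -> illegal
(1,2): flips 2 -> legal
(1,4): no bracket -> illegal
(1,5): no bracket -> illegal
(2,0): flips 1 -> legal
(2,1): flips 2 -> legal
(2,4): no bracket -> illegal
(3,0): flips 2 -> legal
(4,0): no bracket -> illegal
(4,1): flips 1 -> legal
(5,0): flips 1 -> legal
W mobility = 8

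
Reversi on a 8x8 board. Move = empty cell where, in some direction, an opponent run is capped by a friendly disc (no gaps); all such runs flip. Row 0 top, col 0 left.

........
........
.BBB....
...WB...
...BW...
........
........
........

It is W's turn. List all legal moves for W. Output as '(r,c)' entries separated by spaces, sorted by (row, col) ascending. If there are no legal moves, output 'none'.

Answer: (1,1) (1,3) (2,4) (3,5) (4,2) (5,3)

Derivation:
(1,0): no bracket -> illegal
(1,1): flips 1 -> legal
(1,2): no bracket -> illegal
(1,3): flips 1 -> legal
(1,4): no bracket -> illegal
(2,0): no bracket -> illegal
(2,4): flips 1 -> legal
(2,5): no bracket -> illegal
(3,0): no bracket -> illegal
(3,1): no bracket -> illegal
(3,2): no bracket -> illegal
(3,5): flips 1 -> legal
(4,2): flips 1 -> legal
(4,5): no bracket -> illegal
(5,2): no bracket -> illegal
(5,3): flips 1 -> legal
(5,4): no bracket -> illegal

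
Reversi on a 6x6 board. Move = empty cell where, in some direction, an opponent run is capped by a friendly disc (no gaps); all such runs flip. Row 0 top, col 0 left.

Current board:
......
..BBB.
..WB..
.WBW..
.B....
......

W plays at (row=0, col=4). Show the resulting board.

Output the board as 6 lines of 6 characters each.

Answer: ....W.
..BWB.
..WB..
.WBW..
.B....
......

Derivation:
Place W at (0,4); scan 8 dirs for brackets.
Dir NW: edge -> no flip
Dir N: edge -> no flip
Dir NE: edge -> no flip
Dir W: first cell '.' (not opp) -> no flip
Dir E: first cell '.' (not opp) -> no flip
Dir SW: opp run (1,3) capped by W -> flip
Dir S: opp run (1,4), next='.' -> no flip
Dir SE: first cell '.' (not opp) -> no flip
All flips: (1,3)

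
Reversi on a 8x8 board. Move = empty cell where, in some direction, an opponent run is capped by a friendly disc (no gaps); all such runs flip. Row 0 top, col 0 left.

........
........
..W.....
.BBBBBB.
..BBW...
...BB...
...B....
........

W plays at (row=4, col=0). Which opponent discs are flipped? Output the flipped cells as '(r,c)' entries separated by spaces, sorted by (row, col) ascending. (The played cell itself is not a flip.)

Dir NW: edge -> no flip
Dir N: first cell '.' (not opp) -> no flip
Dir NE: opp run (3,1) capped by W -> flip
Dir W: edge -> no flip
Dir E: first cell '.' (not opp) -> no flip
Dir SW: edge -> no flip
Dir S: first cell '.' (not opp) -> no flip
Dir SE: first cell '.' (not opp) -> no flip

Answer: (3,1)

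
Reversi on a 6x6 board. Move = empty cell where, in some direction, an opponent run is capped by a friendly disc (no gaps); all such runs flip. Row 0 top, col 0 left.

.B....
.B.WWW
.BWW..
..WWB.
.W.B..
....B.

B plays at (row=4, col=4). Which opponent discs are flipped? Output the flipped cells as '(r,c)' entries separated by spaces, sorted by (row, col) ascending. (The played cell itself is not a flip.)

Answer: (2,2) (3,3)

Derivation:
Dir NW: opp run (3,3) (2,2) capped by B -> flip
Dir N: first cell 'B' (not opp) -> no flip
Dir NE: first cell '.' (not opp) -> no flip
Dir W: first cell 'B' (not opp) -> no flip
Dir E: first cell '.' (not opp) -> no flip
Dir SW: first cell '.' (not opp) -> no flip
Dir S: first cell 'B' (not opp) -> no flip
Dir SE: first cell '.' (not opp) -> no flip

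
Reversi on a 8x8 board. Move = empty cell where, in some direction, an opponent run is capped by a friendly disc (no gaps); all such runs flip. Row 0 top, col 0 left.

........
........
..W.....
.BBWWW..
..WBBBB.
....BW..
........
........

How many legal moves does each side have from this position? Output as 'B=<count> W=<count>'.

Answer: B=15 W=10

Derivation:
-- B to move --
(1,1): flips 2 -> legal
(1,2): flips 1 -> legal
(1,3): flips 1 -> legal
(2,1): no bracket -> illegal
(2,3): flips 2 -> legal
(2,4): flips 2 -> legal
(2,5): flips 2 -> legal
(2,6): flips 1 -> legal
(3,6): flips 3 -> legal
(4,1): flips 1 -> legal
(5,1): no bracket -> illegal
(5,2): flips 1 -> legal
(5,3): flips 1 -> legal
(5,6): flips 1 -> legal
(6,4): flips 1 -> legal
(6,5): flips 1 -> legal
(6,6): flips 1 -> legal
B mobility = 15
-- W to move --
(2,0): flips 1 -> legal
(2,1): no bracket -> illegal
(2,3): no bracket -> illegal
(3,0): flips 2 -> legal
(3,6): no bracket -> illegal
(3,7): flips 1 -> legal
(4,0): flips 1 -> legal
(4,1): no bracket -> illegal
(4,7): flips 4 -> legal
(5,2): flips 1 -> legal
(5,3): flips 3 -> legal
(5,6): flips 1 -> legal
(5,7): flips 1 -> legal
(6,3): no bracket -> illegal
(6,4): flips 2 -> legal
(6,5): no bracket -> illegal
W mobility = 10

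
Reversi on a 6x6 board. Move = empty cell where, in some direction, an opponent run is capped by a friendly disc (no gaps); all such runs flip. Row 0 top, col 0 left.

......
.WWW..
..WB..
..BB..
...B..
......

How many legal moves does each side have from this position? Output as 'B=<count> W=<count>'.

Answer: B=5 W=5

Derivation:
-- B to move --
(0,0): flips 2 -> legal
(0,1): flips 1 -> legal
(0,2): flips 2 -> legal
(0,3): flips 1 -> legal
(0,4): no bracket -> illegal
(1,0): no bracket -> illegal
(1,4): no bracket -> illegal
(2,0): no bracket -> illegal
(2,1): flips 1 -> legal
(2,4): no bracket -> illegal
(3,1): no bracket -> illegal
B mobility = 5
-- W to move --
(1,4): no bracket -> illegal
(2,1): no bracket -> illegal
(2,4): flips 1 -> legal
(3,1): no bracket -> illegal
(3,4): flips 1 -> legal
(4,1): no bracket -> illegal
(4,2): flips 1 -> legal
(4,4): flips 1 -> legal
(5,2): no bracket -> illegal
(5,3): flips 3 -> legal
(5,4): no bracket -> illegal
W mobility = 5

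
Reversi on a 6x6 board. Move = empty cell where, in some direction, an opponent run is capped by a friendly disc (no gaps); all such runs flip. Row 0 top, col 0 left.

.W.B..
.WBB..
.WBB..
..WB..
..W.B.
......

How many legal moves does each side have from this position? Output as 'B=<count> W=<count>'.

Answer: B=8 W=5

Derivation:
-- B to move --
(0,0): flips 1 -> legal
(0,2): no bracket -> illegal
(1,0): flips 1 -> legal
(2,0): flips 1 -> legal
(3,0): flips 1 -> legal
(3,1): flips 1 -> legal
(4,1): flips 1 -> legal
(4,3): no bracket -> illegal
(5,1): flips 1 -> legal
(5,2): flips 2 -> legal
(5,3): no bracket -> illegal
B mobility = 8
-- W to move --
(0,2): flips 2 -> legal
(0,4): no bracket -> illegal
(1,4): flips 3 -> legal
(2,4): flips 3 -> legal
(3,1): no bracket -> illegal
(3,4): flips 3 -> legal
(3,5): no bracket -> illegal
(4,3): no bracket -> illegal
(4,5): no bracket -> illegal
(5,3): no bracket -> illegal
(5,4): no bracket -> illegal
(5,5): flips 3 -> legal
W mobility = 5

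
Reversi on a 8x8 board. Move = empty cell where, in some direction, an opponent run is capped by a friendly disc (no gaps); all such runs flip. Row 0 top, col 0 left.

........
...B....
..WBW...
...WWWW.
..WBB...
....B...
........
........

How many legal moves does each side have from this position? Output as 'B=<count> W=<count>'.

-- B to move --
(1,1): flips 2 -> legal
(1,2): no bracket -> illegal
(1,4): flips 2 -> legal
(1,5): no bracket -> illegal
(2,1): flips 1 -> legal
(2,5): flips 2 -> legal
(2,6): flips 1 -> legal
(2,7): no bracket -> illegal
(3,1): flips 1 -> legal
(3,2): no bracket -> illegal
(3,7): no bracket -> illegal
(4,1): flips 1 -> legal
(4,5): flips 1 -> legal
(4,6): flips 2 -> legal
(4,7): no bracket -> illegal
(5,1): no bracket -> illegal
(5,2): no bracket -> illegal
(5,3): no bracket -> illegal
B mobility = 9
-- W to move --
(0,2): flips 1 -> legal
(0,3): flips 2 -> legal
(0,4): flips 1 -> legal
(1,2): flips 1 -> legal
(1,4): no bracket -> illegal
(3,2): no bracket -> illegal
(4,5): flips 2 -> legal
(5,2): flips 1 -> legal
(5,3): flips 2 -> legal
(5,5): flips 1 -> legal
(6,3): no bracket -> illegal
(6,4): flips 2 -> legal
(6,5): no bracket -> illegal
W mobility = 9

Answer: B=9 W=9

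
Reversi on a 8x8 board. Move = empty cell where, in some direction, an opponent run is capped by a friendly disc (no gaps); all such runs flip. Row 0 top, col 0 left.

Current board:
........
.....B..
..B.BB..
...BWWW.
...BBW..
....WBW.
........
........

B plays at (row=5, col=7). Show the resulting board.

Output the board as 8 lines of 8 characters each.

Answer: ........
.....B..
..B.BB..
...BWWW.
...BBW..
....WBBB
........
........

Derivation:
Place B at (5,7); scan 8 dirs for brackets.
Dir NW: first cell '.' (not opp) -> no flip
Dir N: first cell '.' (not opp) -> no flip
Dir NE: edge -> no flip
Dir W: opp run (5,6) capped by B -> flip
Dir E: edge -> no flip
Dir SW: first cell '.' (not opp) -> no flip
Dir S: first cell '.' (not opp) -> no flip
Dir SE: edge -> no flip
All flips: (5,6)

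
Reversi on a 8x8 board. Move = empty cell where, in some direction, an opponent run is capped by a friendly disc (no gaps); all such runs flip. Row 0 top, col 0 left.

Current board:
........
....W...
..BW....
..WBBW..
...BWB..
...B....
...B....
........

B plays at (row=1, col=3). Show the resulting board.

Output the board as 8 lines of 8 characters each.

Answer: ........
...BW...
..BB....
..WBBW..
...BWB..
...B....
...B....
........

Derivation:
Place B at (1,3); scan 8 dirs for brackets.
Dir NW: first cell '.' (not opp) -> no flip
Dir N: first cell '.' (not opp) -> no flip
Dir NE: first cell '.' (not opp) -> no flip
Dir W: first cell '.' (not opp) -> no flip
Dir E: opp run (1,4), next='.' -> no flip
Dir SW: first cell 'B' (not opp) -> no flip
Dir S: opp run (2,3) capped by B -> flip
Dir SE: first cell '.' (not opp) -> no flip
All flips: (2,3)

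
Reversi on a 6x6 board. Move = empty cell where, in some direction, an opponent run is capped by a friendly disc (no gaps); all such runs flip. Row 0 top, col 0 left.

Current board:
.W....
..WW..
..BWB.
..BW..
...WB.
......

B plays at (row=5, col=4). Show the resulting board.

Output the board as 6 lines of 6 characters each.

Answer: .W....
..WW..
..BWB.
..BW..
...BB.
....B.

Derivation:
Place B at (5,4); scan 8 dirs for brackets.
Dir NW: opp run (4,3) capped by B -> flip
Dir N: first cell 'B' (not opp) -> no flip
Dir NE: first cell '.' (not opp) -> no flip
Dir W: first cell '.' (not opp) -> no flip
Dir E: first cell '.' (not opp) -> no flip
Dir SW: edge -> no flip
Dir S: edge -> no flip
Dir SE: edge -> no flip
All flips: (4,3)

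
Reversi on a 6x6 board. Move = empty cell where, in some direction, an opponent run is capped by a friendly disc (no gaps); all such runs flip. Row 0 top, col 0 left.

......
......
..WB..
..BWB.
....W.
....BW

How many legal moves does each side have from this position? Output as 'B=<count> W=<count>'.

-- B to move --
(1,1): no bracket -> illegal
(1,2): flips 1 -> legal
(1,3): no bracket -> illegal
(2,1): flips 1 -> legal
(2,4): no bracket -> illegal
(3,1): no bracket -> illegal
(3,5): no bracket -> illegal
(4,2): no bracket -> illegal
(4,3): flips 1 -> legal
(4,5): no bracket -> illegal
(5,3): no bracket -> illegal
B mobility = 3
-- W to move --
(1,2): no bracket -> illegal
(1,3): flips 1 -> legal
(1,4): no bracket -> illegal
(2,1): no bracket -> illegal
(2,4): flips 2 -> legal
(2,5): no bracket -> illegal
(3,1): flips 1 -> legal
(3,5): flips 1 -> legal
(4,1): no bracket -> illegal
(4,2): flips 1 -> legal
(4,3): no bracket -> illegal
(4,5): no bracket -> illegal
(5,3): flips 1 -> legal
W mobility = 6

Answer: B=3 W=6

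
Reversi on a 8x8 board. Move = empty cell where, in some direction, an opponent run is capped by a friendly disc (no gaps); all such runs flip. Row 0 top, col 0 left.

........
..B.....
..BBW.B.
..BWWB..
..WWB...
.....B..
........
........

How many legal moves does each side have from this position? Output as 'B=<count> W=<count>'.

-- B to move --
(1,3): flips 1 -> legal
(1,4): flips 2 -> legal
(1,5): no bracket -> illegal
(2,5): flips 1 -> legal
(3,1): no bracket -> illegal
(4,1): flips 2 -> legal
(4,5): flips 1 -> legal
(5,1): no bracket -> illegal
(5,2): flips 1 -> legal
(5,3): flips 2 -> legal
(5,4): flips 1 -> legal
B mobility = 8
-- W to move --
(0,1): flips 2 -> legal
(0,2): flips 3 -> legal
(0,3): no bracket -> illegal
(1,1): flips 1 -> legal
(1,3): flips 1 -> legal
(1,4): no bracket -> illegal
(1,5): no bracket -> illegal
(1,6): no bracket -> illegal
(1,7): no bracket -> illegal
(2,1): flips 3 -> legal
(2,5): no bracket -> illegal
(2,7): no bracket -> illegal
(3,1): flips 1 -> legal
(3,6): flips 1 -> legal
(3,7): no bracket -> illegal
(4,1): no bracket -> illegal
(4,5): flips 1 -> legal
(4,6): flips 1 -> legal
(5,3): no bracket -> illegal
(5,4): flips 1 -> legal
(5,6): no bracket -> illegal
(6,4): no bracket -> illegal
(6,5): no bracket -> illegal
(6,6): flips 2 -> legal
W mobility = 11

Answer: B=8 W=11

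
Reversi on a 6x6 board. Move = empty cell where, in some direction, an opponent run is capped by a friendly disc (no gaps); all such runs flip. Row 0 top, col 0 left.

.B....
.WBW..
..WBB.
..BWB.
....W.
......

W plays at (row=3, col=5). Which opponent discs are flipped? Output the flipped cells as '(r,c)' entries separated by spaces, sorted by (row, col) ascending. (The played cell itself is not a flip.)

Dir NW: opp run (2,4) capped by W -> flip
Dir N: first cell '.' (not opp) -> no flip
Dir NE: edge -> no flip
Dir W: opp run (3,4) capped by W -> flip
Dir E: edge -> no flip
Dir SW: first cell 'W' (not opp) -> no flip
Dir S: first cell '.' (not opp) -> no flip
Dir SE: edge -> no flip

Answer: (2,4) (3,4)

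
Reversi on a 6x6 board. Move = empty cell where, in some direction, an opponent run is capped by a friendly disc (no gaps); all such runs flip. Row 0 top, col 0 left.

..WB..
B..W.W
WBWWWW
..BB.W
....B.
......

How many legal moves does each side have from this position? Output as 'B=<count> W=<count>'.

-- B to move --
(0,1): flips 1 -> legal
(0,4): no bracket -> illegal
(0,5): no bracket -> illegal
(1,1): flips 1 -> legal
(1,2): flips 1 -> legal
(1,4): flips 1 -> legal
(3,0): flips 1 -> legal
(3,1): no bracket -> illegal
(3,4): no bracket -> illegal
(4,5): no bracket -> illegal
B mobility = 5
-- W to move --
(0,0): flips 1 -> legal
(0,1): no bracket -> illegal
(0,4): flips 1 -> legal
(1,1): no bracket -> illegal
(1,2): no bracket -> illegal
(1,4): no bracket -> illegal
(3,0): no bracket -> illegal
(3,1): no bracket -> illegal
(3,4): no bracket -> illegal
(4,1): flips 1 -> legal
(4,2): flips 2 -> legal
(4,3): flips 1 -> legal
(4,5): no bracket -> illegal
(5,3): flips 1 -> legal
(5,4): no bracket -> illegal
(5,5): flips 2 -> legal
W mobility = 7

Answer: B=5 W=7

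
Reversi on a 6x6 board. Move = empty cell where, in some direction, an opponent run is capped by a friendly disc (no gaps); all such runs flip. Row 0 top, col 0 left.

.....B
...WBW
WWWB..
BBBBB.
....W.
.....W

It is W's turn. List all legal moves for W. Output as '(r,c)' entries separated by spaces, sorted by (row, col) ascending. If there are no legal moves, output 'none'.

(0,3): no bracket -> illegal
(0,4): no bracket -> illegal
(1,2): no bracket -> illegal
(2,4): flips 2 -> legal
(2,5): no bracket -> illegal
(3,5): no bracket -> illegal
(4,0): flips 2 -> legal
(4,1): flips 1 -> legal
(4,2): flips 2 -> legal
(4,3): flips 3 -> legal
(4,5): no bracket -> illegal

Answer: (2,4) (4,0) (4,1) (4,2) (4,3)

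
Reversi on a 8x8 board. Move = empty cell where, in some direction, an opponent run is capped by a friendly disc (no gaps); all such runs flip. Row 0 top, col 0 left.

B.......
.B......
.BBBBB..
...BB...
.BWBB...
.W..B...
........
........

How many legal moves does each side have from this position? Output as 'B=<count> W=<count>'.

-- B to move --
(3,1): no bracket -> illegal
(3,2): no bracket -> illegal
(4,0): no bracket -> illegal
(5,0): no bracket -> illegal
(5,2): no bracket -> illegal
(5,3): no bracket -> illegal
(6,0): flips 2 -> legal
(6,1): flips 1 -> legal
(6,2): no bracket -> illegal
B mobility = 2
-- W to move --
(0,1): no bracket -> illegal
(0,2): no bracket -> illegal
(1,0): no bracket -> illegal
(1,2): no bracket -> illegal
(1,3): no bracket -> illegal
(1,4): no bracket -> illegal
(1,5): flips 2 -> legal
(1,6): no bracket -> illegal
(2,0): no bracket -> illegal
(2,6): no bracket -> illegal
(3,0): no bracket -> illegal
(3,1): flips 1 -> legal
(3,2): no bracket -> illegal
(3,5): no bracket -> illegal
(3,6): no bracket -> illegal
(4,0): flips 1 -> legal
(4,5): flips 2 -> legal
(5,0): no bracket -> illegal
(5,2): no bracket -> illegal
(5,3): no bracket -> illegal
(5,5): no bracket -> illegal
(6,3): no bracket -> illegal
(6,4): no bracket -> illegal
(6,5): no bracket -> illegal
W mobility = 4

Answer: B=2 W=4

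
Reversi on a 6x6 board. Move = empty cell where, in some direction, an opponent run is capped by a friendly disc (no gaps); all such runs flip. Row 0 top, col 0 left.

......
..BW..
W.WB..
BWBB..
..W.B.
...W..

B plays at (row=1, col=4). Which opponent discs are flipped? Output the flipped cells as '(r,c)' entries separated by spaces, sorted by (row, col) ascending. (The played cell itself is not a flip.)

Answer: (1,3)

Derivation:
Dir NW: first cell '.' (not opp) -> no flip
Dir N: first cell '.' (not opp) -> no flip
Dir NE: first cell '.' (not opp) -> no flip
Dir W: opp run (1,3) capped by B -> flip
Dir E: first cell '.' (not opp) -> no flip
Dir SW: first cell 'B' (not opp) -> no flip
Dir S: first cell '.' (not opp) -> no flip
Dir SE: first cell '.' (not opp) -> no flip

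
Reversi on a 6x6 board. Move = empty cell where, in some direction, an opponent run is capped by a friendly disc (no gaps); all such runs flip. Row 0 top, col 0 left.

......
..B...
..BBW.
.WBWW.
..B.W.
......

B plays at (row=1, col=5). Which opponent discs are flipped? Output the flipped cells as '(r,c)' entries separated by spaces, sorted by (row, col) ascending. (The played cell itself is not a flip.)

Answer: (2,4) (3,3)

Derivation:
Dir NW: first cell '.' (not opp) -> no flip
Dir N: first cell '.' (not opp) -> no flip
Dir NE: edge -> no flip
Dir W: first cell '.' (not opp) -> no flip
Dir E: edge -> no flip
Dir SW: opp run (2,4) (3,3) capped by B -> flip
Dir S: first cell '.' (not opp) -> no flip
Dir SE: edge -> no flip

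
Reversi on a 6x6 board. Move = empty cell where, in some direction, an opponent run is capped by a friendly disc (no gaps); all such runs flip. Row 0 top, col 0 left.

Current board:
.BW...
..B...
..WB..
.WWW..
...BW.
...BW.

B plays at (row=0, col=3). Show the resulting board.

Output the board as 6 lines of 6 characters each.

Place B at (0,3); scan 8 dirs for brackets.
Dir NW: edge -> no flip
Dir N: edge -> no flip
Dir NE: edge -> no flip
Dir W: opp run (0,2) capped by B -> flip
Dir E: first cell '.' (not opp) -> no flip
Dir SW: first cell 'B' (not opp) -> no flip
Dir S: first cell '.' (not opp) -> no flip
Dir SE: first cell '.' (not opp) -> no flip
All flips: (0,2)

Answer: .BBB..
..B...
..WB..
.WWW..
...BW.
...BW.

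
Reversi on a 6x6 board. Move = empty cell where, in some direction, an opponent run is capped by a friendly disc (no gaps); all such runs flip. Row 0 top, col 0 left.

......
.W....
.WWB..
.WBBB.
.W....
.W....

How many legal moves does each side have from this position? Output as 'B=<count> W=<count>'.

Answer: B=6 W=6

Derivation:
-- B to move --
(0,0): flips 2 -> legal
(0,1): no bracket -> illegal
(0,2): no bracket -> illegal
(1,0): flips 1 -> legal
(1,2): flips 1 -> legal
(1,3): no bracket -> illegal
(2,0): flips 2 -> legal
(3,0): flips 1 -> legal
(4,0): no bracket -> illegal
(4,2): no bracket -> illegal
(5,0): flips 1 -> legal
(5,2): no bracket -> illegal
B mobility = 6
-- W to move --
(1,2): no bracket -> illegal
(1,3): no bracket -> illegal
(1,4): flips 2 -> legal
(2,4): flips 1 -> legal
(2,5): no bracket -> illegal
(3,5): flips 3 -> legal
(4,2): flips 1 -> legal
(4,3): flips 1 -> legal
(4,4): flips 1 -> legal
(4,5): no bracket -> illegal
W mobility = 6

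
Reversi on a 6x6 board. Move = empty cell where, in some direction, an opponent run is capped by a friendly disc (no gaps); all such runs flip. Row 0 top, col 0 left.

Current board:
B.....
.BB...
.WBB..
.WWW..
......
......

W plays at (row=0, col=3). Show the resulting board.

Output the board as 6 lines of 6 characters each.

Answer: B..W..
.BW...
.WBB..
.WWW..
......
......

Derivation:
Place W at (0,3); scan 8 dirs for brackets.
Dir NW: edge -> no flip
Dir N: edge -> no flip
Dir NE: edge -> no flip
Dir W: first cell '.' (not opp) -> no flip
Dir E: first cell '.' (not opp) -> no flip
Dir SW: opp run (1,2) capped by W -> flip
Dir S: first cell '.' (not opp) -> no flip
Dir SE: first cell '.' (not opp) -> no flip
All flips: (1,2)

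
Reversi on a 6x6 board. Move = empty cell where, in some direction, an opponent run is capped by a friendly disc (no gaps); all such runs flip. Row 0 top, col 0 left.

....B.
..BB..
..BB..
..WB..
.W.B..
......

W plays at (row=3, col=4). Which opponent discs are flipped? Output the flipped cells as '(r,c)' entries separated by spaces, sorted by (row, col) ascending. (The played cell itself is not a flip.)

Dir NW: opp run (2,3) (1,2), next='.' -> no flip
Dir N: first cell '.' (not opp) -> no flip
Dir NE: first cell '.' (not opp) -> no flip
Dir W: opp run (3,3) capped by W -> flip
Dir E: first cell '.' (not opp) -> no flip
Dir SW: opp run (4,3), next='.' -> no flip
Dir S: first cell '.' (not opp) -> no flip
Dir SE: first cell '.' (not opp) -> no flip

Answer: (3,3)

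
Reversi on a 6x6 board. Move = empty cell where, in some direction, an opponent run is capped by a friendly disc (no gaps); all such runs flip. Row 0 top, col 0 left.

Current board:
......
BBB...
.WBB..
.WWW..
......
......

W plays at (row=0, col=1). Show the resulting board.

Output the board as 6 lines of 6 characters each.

Place W at (0,1); scan 8 dirs for brackets.
Dir NW: edge -> no flip
Dir N: edge -> no flip
Dir NE: edge -> no flip
Dir W: first cell '.' (not opp) -> no flip
Dir E: first cell '.' (not opp) -> no flip
Dir SW: opp run (1,0), next=edge -> no flip
Dir S: opp run (1,1) capped by W -> flip
Dir SE: opp run (1,2) (2,3), next='.' -> no flip
All flips: (1,1)

Answer: .W....
BWB...
.WBB..
.WWW..
......
......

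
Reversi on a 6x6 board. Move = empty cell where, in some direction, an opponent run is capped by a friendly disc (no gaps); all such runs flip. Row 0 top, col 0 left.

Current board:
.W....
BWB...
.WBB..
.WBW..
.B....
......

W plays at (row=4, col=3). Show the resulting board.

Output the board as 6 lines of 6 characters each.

Answer: .W....
BWB...
.WBB..
.WWW..
.B.W..
......

Derivation:
Place W at (4,3); scan 8 dirs for brackets.
Dir NW: opp run (3,2) capped by W -> flip
Dir N: first cell 'W' (not opp) -> no flip
Dir NE: first cell '.' (not opp) -> no flip
Dir W: first cell '.' (not opp) -> no flip
Dir E: first cell '.' (not opp) -> no flip
Dir SW: first cell '.' (not opp) -> no flip
Dir S: first cell '.' (not opp) -> no flip
Dir SE: first cell '.' (not opp) -> no flip
All flips: (3,2)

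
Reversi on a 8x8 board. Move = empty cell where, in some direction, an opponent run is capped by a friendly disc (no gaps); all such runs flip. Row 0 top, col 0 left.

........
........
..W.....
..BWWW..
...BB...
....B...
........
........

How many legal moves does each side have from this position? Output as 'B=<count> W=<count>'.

Answer: B=7 W=6

Derivation:
-- B to move --
(1,1): flips 2 -> legal
(1,2): flips 1 -> legal
(1,3): no bracket -> illegal
(2,1): no bracket -> illegal
(2,3): flips 1 -> legal
(2,4): flips 1 -> legal
(2,5): flips 1 -> legal
(2,6): flips 1 -> legal
(3,1): no bracket -> illegal
(3,6): flips 3 -> legal
(4,2): no bracket -> illegal
(4,5): no bracket -> illegal
(4,6): no bracket -> illegal
B mobility = 7
-- W to move --
(2,1): no bracket -> illegal
(2,3): no bracket -> illegal
(3,1): flips 1 -> legal
(4,1): no bracket -> illegal
(4,2): flips 1 -> legal
(4,5): no bracket -> illegal
(5,2): flips 1 -> legal
(5,3): flips 2 -> legal
(5,5): flips 1 -> legal
(6,3): no bracket -> illegal
(6,4): flips 2 -> legal
(6,5): no bracket -> illegal
W mobility = 6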